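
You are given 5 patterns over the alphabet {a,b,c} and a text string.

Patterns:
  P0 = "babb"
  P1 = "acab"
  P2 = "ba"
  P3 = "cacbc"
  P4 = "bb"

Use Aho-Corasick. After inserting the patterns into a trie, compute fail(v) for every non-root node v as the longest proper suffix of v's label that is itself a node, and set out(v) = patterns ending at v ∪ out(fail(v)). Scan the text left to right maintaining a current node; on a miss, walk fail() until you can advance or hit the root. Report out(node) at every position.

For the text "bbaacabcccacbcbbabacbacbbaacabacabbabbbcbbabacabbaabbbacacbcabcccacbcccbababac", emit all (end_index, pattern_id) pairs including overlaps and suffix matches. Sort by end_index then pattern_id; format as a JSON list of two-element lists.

Build:
Trie (insert patterns):
  0='ε' goto a→5 b→1 c→9
  1='b' goto a→2 b→14
  2='ba' goto b→3  ←P2
  3='bab' goto b→4
  4='babb' goto ·  ←P0
  5='a' goto c→6
  6='ac' goto a→7
  7='aca' goto b→8
  8='acab' goto ·  ←P1
  9='c' goto a→10
  10='ca' goto c→11
  11='cac' goto b→12
  12='cacb' goto c→13
  13='cacbc' goto ·  ←P3
  14='bb' goto ·  ←P4

Failure links (BFS by depth):
  n1('b'): parent n0 fail=0; on 'b' 0 → fail=0;  out ∅∪∅=∅
  n5('a'): parent n0 fail=0; on 'a' 0 → fail=0;  out ∅∪∅=∅
  n9('c'): parent n0 fail=0; on 'c' 0 → fail=0;  out ∅∪∅=∅
  n2('ba'): parent n1 fail=0; on 'a' 0 → fail=5;  out {2}∪∅={2}
  n6('ac'): parent n5 fail=0; on 'c' 0 → fail=9;  out ∅∪∅=∅
  n10('ca'): parent n9 fail=0; on 'a' 0 → fail=5;  out ∅∪∅=∅
  n14('bb'): parent n1 fail=0; on 'b' 0 → fail=1;  out {4}∪∅={4}
  n3('bab'): parent n2 fail=5; on 'b' 5→0 → fail=1;  out ∅∪∅=∅
  n7('aca'): parent n6 fail=9; on 'a' 9 → fail=10;  out ∅∪∅=∅
  n11('cac'): parent n10 fail=5; on 'c' 5 → fail=6;  out ∅∪∅=∅
  n4('babb'): parent n3 fail=1; on 'b' 1 → fail=14;  out {0}∪{4}={0,4}
  n8('acab'): parent n7 fail=10; on 'b' 10→5→0 → fail=1;  out {1}∪∅={1}
  n12('cacb'): parent n11 fail=6; on 'b' 6→9→0 → fail=1;  out ∅∪∅=∅
  n13('cacbc'): parent n12 fail=1; on 'c' 1→0 → fail=9;  out {3}∪∅={3}

Run:
[0] read 'b'  n0⇒n1
[1] read 'b'  n1⇒n14  → match P4@[0:1]
[2] read 'a'  n14⇒n2 ·f  → match P2@[1:2]
[3] read 'a'  n2⇒n5 ·f
[4] read 'c'  n5⇒n6
[5] read 'a'  n6⇒n7
[6] read 'b'  n7⇒n8  → match P1@[3:6]
[7] read 'c'  n8⇒n9 ·f
[8] read 'c'  n9⇒n9 ·f
[9] read 'c'  n9⇒n9 ·f
[10] read 'a'  n9⇒n10
[11] read 'c'  n10⇒n11
[12] read 'b'  n11⇒n12
[13] read 'c'  n12⇒n13  → match P3@[9:13]
[14] read 'b'  n13⇒n1 ·f
[15] read 'b'  n1⇒n14  → match P4@[14:15]
[16] read 'a'  n14⇒n2 ·f  → match P2@[15:16]
[17] read 'b'  n2⇒n3
[18] read 'a'  n3⇒n2 ·f  → match P2@[17:18]
[19] read 'c'  n2⇒n6 ·f
[20] read 'b'  n6⇒n1 ·f
[21] read 'a'  n1⇒n2  → match P2@[20:21]
[22] read 'c'  n2⇒n6 ·f
[23] read 'b'  n6⇒n1 ·f
[24] read 'b'  n1⇒n14  → match P4@[23:24]
[25] read 'a'  n14⇒n2 ·f  → match P2@[24:25]
[26] read 'a'  n2⇒n5 ·f
[27] read 'c'  n5⇒n6
[28] read 'a'  n6⇒n7
[29] read 'b'  n7⇒n8  → match P1@[26:29]
[30] read 'a'  n8⇒n2 ·f  → match P2@[29:30]
[31] read 'c'  n2⇒n6 ·f
[32] read 'a'  n6⇒n7
[33] read 'b'  n7⇒n8  → match P1@[30:33]
[34] read 'b'  n8⇒n14 ·f  → match P4@[33:34]
[35] read 'a'  n14⇒n2 ·f  → match P2@[34:35]
[36] read 'b'  n2⇒n3
[37] read 'b'  n3⇒n4  → match P0@[34:37],P4@[36:37]
[38] read 'b'  n4⇒n14 ·f  → match P4@[37:38]
[39] read 'c'  n14⇒n9 ·f
[40] read 'b'  n9⇒n1 ·f
[41] read 'b'  n1⇒n14  → match P4@[40:41]
[42] read 'a'  n14⇒n2 ·f  → match P2@[41:42]
[43] read 'b'  n2⇒n3
[44] read 'a'  n3⇒n2 ·f  → match P2@[43:44]
[45] read 'c'  n2⇒n6 ·f
[46] read 'a'  n6⇒n7
[47] read 'b'  n7⇒n8  → match P1@[44:47]
[48] read 'b'  n8⇒n14 ·f  → match P4@[47:48]
[49] read 'a'  n14⇒n2 ·f  → match P2@[48:49]
[50] read 'a'  n2⇒n5 ·f
[51] read 'b'  n5⇒n1 ·f
[52] read 'b'  n1⇒n14  → match P4@[51:52]
[53] read 'b'  n14⇒n14 ·f  → match P4@[52:53]
[54] read 'a'  n14⇒n2 ·f  → match P2@[53:54]
[55] read 'c'  n2⇒n6 ·f
[56] read 'a'  n6⇒n7
[57] read 'c'  n7⇒n11 ·f
[58] read 'b'  n11⇒n12
[59] read 'c'  n12⇒n13  → match P3@[55:59]
[60] read 'a'  n13⇒n10 ·f
[61] read 'b'  n10⇒n1 ·f
[62] read 'c'  n1⇒n9 ·f
[63] read 'c'  n9⇒n9 ·f
[64] read 'c'  n9⇒n9 ·f
[65] read 'a'  n9⇒n10
[66] read 'c'  n10⇒n11
[67] read 'b'  n11⇒n12
[68] read 'c'  n12⇒n13  → match P3@[64:68]
[69] read 'c'  n13⇒n9 ·f
[70] read 'c'  n9⇒n9 ·f
[71] read 'b'  n9⇒n1 ·f
[72] read 'a'  n1⇒n2  → match P2@[71:72]
[73] read 'b'  n2⇒n3
[74] read 'a'  n3⇒n2 ·f  → match P2@[73:74]
[75] read 'b'  n2⇒n3
[76] read 'a'  n3⇒n2 ·f  → match P2@[75:76]
[77] read 'c'  n2⇒n6 ·f

All matches (sorted): [[1,4],[2,2],[6,1],[13,3],[15,4],[16,2],[18,2],[21,2],[24,4],[25,2],[29,1],[30,2],[33,1],[34,4],[35,2],[37,0],[37,4],[38,4],[41,4],[42,2],[44,2],[47,1],[48,4],[49,2],[52,4],[53,4],[54,2],[59,3],[68,3],[72,2],[74,2],[76,2]]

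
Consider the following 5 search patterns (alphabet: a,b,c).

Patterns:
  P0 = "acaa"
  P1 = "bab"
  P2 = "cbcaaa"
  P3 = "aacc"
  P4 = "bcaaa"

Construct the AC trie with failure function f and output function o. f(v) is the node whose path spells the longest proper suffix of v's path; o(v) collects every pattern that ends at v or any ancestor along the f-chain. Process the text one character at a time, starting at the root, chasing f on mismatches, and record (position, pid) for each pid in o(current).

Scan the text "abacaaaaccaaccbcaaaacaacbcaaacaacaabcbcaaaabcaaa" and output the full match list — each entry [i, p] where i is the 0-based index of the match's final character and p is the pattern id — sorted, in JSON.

Build automaton:
Trie (insert patterns):
  n0 'ε': a→1 b→5 c→8
  n1 'a': a→14 c→2
  n2 'ac': a→3
  n3 'aca': a→4
  n4 'acaa': ·  ←P0
  n5 'b': a→6 c→17
  n6 'ba': b→7
  n7 'bab': ·  ←P1
  n8 'c': b→9
  n9 'cb': c→10
  n10 'cbc': a→11
  n11 'cbca': a→12
  n12 'cbcaa': a→13
  n13 'cbcaaa': ·  ←P2
  n14 'aa': c→15
  n15 'aac': c→16
  n16 'aacc': ·  ←P3
  n17 'bc': a→18
  n18 'bca': a→19
  n19 'bcaa': a→20
  n20 'bcaaa': ·  ←P4

Failure links (BFS by depth):
  fail(1) 'a': from fail(0)=0 chase 'a': 0 ⇒ 0;  out=∅∪out(0)=∅
  fail(5) 'b': from fail(0)=0 chase 'b': 0 ⇒ 0;  out=∅∪out(0)=∅
  fail(8) 'c': from fail(0)=0 chase 'c': 0 ⇒ 0;  out=∅∪out(0)=∅
  fail(2) 'ac': from fail(1)=0 chase 'c': 0 ⇒ 8;  out=∅∪out(8)=∅
  fail(6) 'ba': from fail(5)=0 chase 'a': 0 ⇒ 1;  out=∅∪out(1)=∅
  fail(9) 'cb': from fail(8)=0 chase 'b': 0 ⇒ 5;  out=∅∪out(5)=∅
  fail(14) 'aa': from fail(1)=0 chase 'a': 0 ⇒ 1;  out=∅∪out(1)=∅
  fail(17) 'bc': from fail(5)=0 chase 'c': 0 ⇒ 8;  out=∅∪out(8)=∅
  fail(3) 'aca': from fail(2)=8 chase 'a': 8→0 ⇒ 1;  out=∅∪out(1)=∅
  fail(7) 'bab': from fail(6)=1 chase 'b': 1→0 ⇒ 5;  out={1}∪out(5)={1}
  fail(10) 'cbc': from fail(9)=5 chase 'c': 5 ⇒ 17;  out=∅∪out(17)=∅
  fail(15) 'aac': from fail(14)=1 chase 'c': 1 ⇒ 2;  out=∅∪out(2)=∅
  fail(18) 'bca': from fail(17)=8 chase 'a': 8→0 ⇒ 1;  out=∅∪out(1)=∅
  fail(4) 'acaa': from fail(3)=1 chase 'a': 1 ⇒ 14;  out={0}∪out(14)={0}
  fail(11) 'cbca': from fail(10)=17 chase 'a': 17 ⇒ 18;  out=∅∪out(18)=∅
  fail(16) 'aacc': from fail(15)=2 chase 'c': 2→8→0 ⇒ 8;  out={3}∪out(8)={3}
  fail(19) 'bcaa': from fail(18)=1 chase 'a': 1 ⇒ 14;  out=∅∪out(14)=∅
  fail(12) 'cbcaa': from fail(11)=18 chase 'a': 18 ⇒ 19;  out=∅∪out(19)=∅
  fail(20) 'bcaaa': from fail(19)=14 chase 'a': 14→1 ⇒ 14;  out={4}∪out(14)={4}
  fail(13) 'cbcaaa': from fail(12)=19 chase 'a': 19 ⇒ 20;  out={2}∪out(20)={2,4}

Scan:
i=0 'a': node 0→1
i=1 'b': node 1→5 (fail-walked)
i=2 'a': node 5→6
i=3 'c': node 6→2 (fail-walked)
i=4 'a': node 2→3
i=5 'a': node 3→4  emit P0@[2:5]
i=6 'a': node 4→14 (fail-walked)
i=7 'a': node 14→14 (fail-walked)
i=8 'c': node 14→15
i=9 'c': node 15→16  emit P3@[6:9]
i=10 'a': node 16→1 (fail-walked)
i=11 'a': node 1→14
i=12 'c': node 14→15
i=13 'c': node 15→16  emit P3@[10:13]
i=14 'b': node 16→9 (fail-walked)
i=15 'c': node 9→10
i=16 'a': node 10→11
i=17 'a': node 11→12
i=18 'a': node 12→13  emit P2@[13:18],P4@[14:18]
i=19 'a': node 13→14 (fail-walked)
i=20 'c': node 14→15
i=21 'a': node 15→3 (fail-walked)
i=22 'a': node 3→4  emit P0@[19:22]
i=23 'c': node 4→15 (fail-walked)
i=24 'b': node 15→9 (fail-walked)
i=25 'c': node 9→10
i=26 'a': node 10→11
i=27 'a': node 11→12
i=28 'a': node 12→13  emit P2@[23:28],P4@[24:28]
i=29 'c': node 13→15 (fail-walked)
i=30 'a': node 15→3 (fail-walked)
i=31 'a': node 3→4  emit P0@[28:31]
i=32 'c': node 4→15 (fail-walked)
i=33 'a': node 15→3 (fail-walked)
i=34 'a': node 3→4  emit P0@[31:34]
i=35 'b': node 4→5 (fail-walked)
i=36 'c': node 5→17
i=37 'b': node 17→9 (fail-walked)
i=38 'c': node 9→10
i=39 'a': node 10→11
i=40 'a': node 11→12
i=41 'a': node 12→13  emit P2@[36:41],P4@[37:41]
i=42 'a': node 13→14 (fail-walked)
i=43 'b': node 14→5 (fail-walked)
i=44 'c': node 5→17
i=45 'a': node 17→18
i=46 'a': node 18→19
i=47 'a': node 19→20  emit P4@[43:47]

All matches (sorted): [[5,0],[9,3],[13,3],[18,2],[18,4],[22,0],[28,2],[28,4],[31,0],[34,0],[41,2],[41,4],[47,4]]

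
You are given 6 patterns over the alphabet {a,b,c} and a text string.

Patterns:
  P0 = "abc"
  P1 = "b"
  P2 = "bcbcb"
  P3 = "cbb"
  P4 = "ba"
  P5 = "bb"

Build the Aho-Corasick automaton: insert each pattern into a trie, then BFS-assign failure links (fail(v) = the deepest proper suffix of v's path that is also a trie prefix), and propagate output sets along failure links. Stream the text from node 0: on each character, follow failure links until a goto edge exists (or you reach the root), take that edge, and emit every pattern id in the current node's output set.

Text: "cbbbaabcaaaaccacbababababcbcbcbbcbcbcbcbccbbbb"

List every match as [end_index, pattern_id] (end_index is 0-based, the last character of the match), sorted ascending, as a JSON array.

Construct AC machine:
Trie (insert patterns):
  0='ε' goto a→1 b→4 c→9
  1='a' goto b→2
  2='ab' goto c→3
  3='abc' goto ·  [P0 ends]
  4='b' goto a→12 b→13 c→5  [P1 ends]
  5='bc' goto b→6
  6='bcb' goto c→7
  7='bcbc' goto b→8
  8='bcbcb' goto ·  [P2 ends]
  9='c' goto b→10
  10='cb' goto b→11
  11='cbb' goto ·  [P3 ends]
  12='ba' goto ·  [P4 ends]
  13='bb' goto ·  [P5 ends]

Failure links (BFS by depth):
  fail(1) 'a': from fail(0)=0 chase 'a': 0 ⇒ 0;  out=∅∪out(0)=∅
  fail(4) 'b': from fail(0)=0 chase 'b': 0 ⇒ 0;  out={1}∪out(0)={1}
  fail(9) 'c': from fail(0)=0 chase 'c': 0 ⇒ 0;  out=∅∪out(0)=∅
  fail(2) 'ab': from fail(1)=0 chase 'b': 0 ⇒ 4;  out=∅∪out(4)={1}
  fail(5) 'bc': from fail(4)=0 chase 'c': 0 ⇒ 9;  out=∅∪out(9)=∅
  fail(10) 'cb': from fail(9)=0 chase 'b': 0 ⇒ 4;  out=∅∪out(4)={1}
  fail(12) 'ba': from fail(4)=0 chase 'a': 0 ⇒ 1;  out={4}∪out(1)={4}
  fail(13) 'bb': from fail(4)=0 chase 'b': 0 ⇒ 4;  out={5}∪out(4)={1,5}
  fail(3) 'abc': from fail(2)=4 chase 'c': 4 ⇒ 5;  out={0}∪out(5)={0}
  fail(6) 'bcb': from fail(5)=9 chase 'b': 9 ⇒ 10;  out=∅∪out(10)={1}
  fail(11) 'cbb': from fail(10)=4 chase 'b': 4 ⇒ 13;  out={3}∪out(13)={1,3,5}
  fail(7) 'bcbc': from fail(6)=10 chase 'c': 10→4 ⇒ 5;  out=∅∪out(5)=∅
  fail(8) 'bcbcb': from fail(7)=5 chase 'b': 5 ⇒ 6;  out={2}∪out(6)={1,2}

Scan:
[0] read 'c'  n0⇒n9
[1] read 'b'  n9⇒n10  emit P1@[1:1]
[2] read 'b'  n10⇒n11  emit P1@[2:2],P3@[0:2],P5@[1:2]
[3] read 'b'  n11⇒n13 ·f  emit P1@[3:3],P5@[2:3]
[4] read 'a'  n13⇒n12 ·f  emit P4@[3:4]
[5] read 'a'  n12⇒n1 ·f
[6] read 'b'  n1⇒n2  emit P1@[6:6]
[7] read 'c'  n2⇒n3  emit P0@[5:7]
[8] read 'a'  n3⇒n1 ·f
[9] read 'a'  n1⇒n1 ·f
[10] read 'a'  n1⇒n1 ·f
[11] read 'a'  n1⇒n1 ·f
[12] read 'c'  n1⇒n9 ·f
[13] read 'c'  n9⇒n9 ·f
[14] read 'a'  n9⇒n1 ·f
[15] read 'c'  n1⇒n9 ·f
[16] read 'b'  n9⇒n10  emit P1@[16:16]
[17] read 'a'  n10⇒n12 ·f  emit P4@[16:17]
[18] read 'b'  n12⇒n2 ·f  emit P1@[18:18]
[19] read 'a'  n2⇒n12 ·f  emit P4@[18:19]
[20] read 'b'  n12⇒n2 ·f  emit P1@[20:20]
[21] read 'a'  n2⇒n12 ·f  emit P4@[20:21]
[22] read 'b'  n12⇒n2 ·f  emit P1@[22:22]
[23] read 'a'  n2⇒n12 ·f  emit P4@[22:23]
[24] read 'b'  n12⇒n2 ·f  emit P1@[24:24]
[25] read 'c'  n2⇒n3  emit P0@[23:25]
[26] read 'b'  n3⇒n6 ·f  emit P1@[26:26]
[27] read 'c'  n6⇒n7
[28] read 'b'  n7⇒n8  emit P1@[28:28],P2@[24:28]
[29] read 'c'  n8⇒n7 ·f
[30] read 'b'  n7⇒n8  emit P1@[30:30],P2@[26:30]
[31] read 'b'  n8⇒n11 ·f  emit P1@[31:31],P3@[29:31],P5@[30:31]
[32] read 'c'  n11⇒n5 ·f
[33] read 'b'  n5⇒n6  emit P1@[33:33]
[34] read 'c'  n6⇒n7
[35] read 'b'  n7⇒n8  emit P1@[35:35],P2@[31:35]
[36] read 'c'  n8⇒n7 ·f
[37] read 'b'  n7⇒n8  emit P1@[37:37],P2@[33:37]
[38] read 'c'  n8⇒n7 ·f
[39] read 'b'  n7⇒n8  emit P1@[39:39],P2@[35:39]
[40] read 'c'  n8⇒n7 ·f
[41] read 'c'  n7⇒n9 ·f
[42] read 'b'  n9⇒n10  emit P1@[42:42]
[43] read 'b'  n10⇒n11  emit P1@[43:43],P3@[41:43],P5@[42:43]
[44] read 'b'  n11⇒n13 ·f  emit P1@[44:44],P5@[43:44]
[45] read 'b'  n13⇒n13 ·f  emit P1@[45:45],P5@[44:45]

Matches: [[1,1],[2,1],[2,3],[2,5],[3,1],[3,5],[4,4],[6,1],[7,0],[16,1],[17,4],[18,1],[19,4],[20,1],[21,4],[22,1],[23,4],[24,1],[25,0],[26,1],[28,1],[28,2],[30,1],[30,2],[31,1],[31,3],[31,5],[33,1],[35,1],[35,2],[37,1],[37,2],[39,1],[39,2],[42,1],[43,1],[43,3],[43,5],[44,1],[44,5],[45,1],[45,5]]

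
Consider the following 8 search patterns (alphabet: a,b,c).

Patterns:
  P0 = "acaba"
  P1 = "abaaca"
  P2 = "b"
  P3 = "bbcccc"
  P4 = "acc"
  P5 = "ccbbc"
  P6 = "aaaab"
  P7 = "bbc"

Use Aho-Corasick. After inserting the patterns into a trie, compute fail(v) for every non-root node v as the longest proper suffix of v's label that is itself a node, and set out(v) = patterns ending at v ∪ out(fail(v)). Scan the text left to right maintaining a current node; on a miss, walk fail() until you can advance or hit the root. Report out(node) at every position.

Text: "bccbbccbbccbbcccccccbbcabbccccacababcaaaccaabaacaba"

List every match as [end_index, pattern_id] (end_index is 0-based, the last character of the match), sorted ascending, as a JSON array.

Build automaton:
Trie nodes:
  0='ε' goto a→1 b→11 c→18
  1='a' goto a→23 b→6 c→2
  2='ac' goto a→3 c→17
  3='aca' goto b→4
  4='acab' goto a→5
  5='acaba' goto ·  ←P0
  6='ab' goto a→7
  7='aba' goto a→8
  8='abaa' goto c→9
  9='abaac' goto a→10
  10='abaaca' goto ·  ←P1
  11='b' goto b→12  ←P2
  12='bb' goto c→13
  13='bbc' goto c→14  ←P7
  14='bbcc' goto c→15
  15='bbccc' goto c→16
  16='bbcccc' goto ·  ←P3
  17='acc' goto ·  ←P4
  18='c' goto c→19
  19='cc' goto b→20
  20='ccb' goto b→21
  21='ccbb' goto c→22
  22='ccbbc' goto ·  ←P5
  23='aa' goto a→24
  24='aaa' goto a→25
  25='aaaa' goto b→26
  26='aaaab' goto ·  ←P6

BFS fail/out derivation:
  n1('a'): parent n0 fail=0; on 'a' 0 → fail=0;  out ∅∪∅=∅
  n11('b'): parent n0 fail=0; on 'b' 0 → fail=0;  out {2}∪∅={2}
  n18('c'): parent n0 fail=0; on 'c' 0 → fail=0;  out ∅∪∅=∅
  n2('ac'): parent n1 fail=0; on 'c' 0 → fail=18;  out ∅∪∅=∅
  n6('ab'): parent n1 fail=0; on 'b' 0 → fail=11;  out ∅∪{2}={2}
  n12('bb'): parent n11 fail=0; on 'b' 0 → fail=11;  out ∅∪{2}={2}
  n19('cc'): parent n18 fail=0; on 'c' 0 → fail=18;  out ∅∪∅=∅
  n23('aa'): parent n1 fail=0; on 'a' 0 → fail=1;  out ∅∪∅=∅
  n3('aca'): parent n2 fail=18; on 'a' 18→0 → fail=1;  out ∅∪∅=∅
  n7('aba'): parent n6 fail=11; on 'a' 11→0 → fail=1;  out ∅∪∅=∅
  n13('bbc'): parent n12 fail=11; on 'c' 11→0 → fail=18;  out {7}∪∅={7}
  n17('acc'): parent n2 fail=18; on 'c' 18 → fail=19;  out {4}∪∅={4}
  n20('ccb'): parent n19 fail=18; on 'b' 18→0 → fail=11;  out ∅∪{2}={2}
  n24('aaa'): parent n23 fail=1; on 'a' 1 → fail=23;  out ∅∪∅=∅
  n4('acab'): parent n3 fail=1; on 'b' 1 → fail=6;  out ∅∪{2}={2}
  n8('abaa'): parent n7 fail=1; on 'a' 1 → fail=23;  out ∅∪∅=∅
  n14('bbcc'): parent n13 fail=18; on 'c' 18 → fail=19;  out ∅∪∅=∅
  n21('ccbb'): parent n20 fail=11; on 'b' 11 → fail=12;  out ∅∪{2}={2}
  n25('aaaa'): parent n24 fail=23; on 'a' 23 → fail=24;  out ∅∪∅=∅
  n5('acaba'): parent n4 fail=6; on 'a' 6 → fail=7;  out {0}∪∅={0}
  n9('abaac'): parent n8 fail=23; on 'c' 23→1 → fail=2;  out ∅∪∅=∅
  n15('bbccc'): parent n14 fail=19; on 'c' 19→18 → fail=19;  out ∅∪∅=∅
  n22('ccbbc'): parent n21 fail=12; on 'c' 12 → fail=13;  out {5}∪{7}={5,7}
  n26('aaaab'): parent n25 fail=24; on 'b' 24→23→1 → fail=6;  out {6}∪{2}={2,6}
  n10('abaaca'): parent n9 fail=2; on 'a' 2 → fail=3;  out {1}∪∅={1}
  n16('bbcccc'): parent n15 fail=19; on 'c' 19→18 → fail=19;  out {3}∪∅={3}

Text stream:
pos 0 'b': at 11  → match P2@[0:0]
pos 1 'c': at 18 (fail-walked)
pos 2 'c': at 19
pos 3 'b': at 20  → match P2@[3:3]
pos 4 'b': at 21  → match P2@[4:4]
pos 5 'c': at 22  → match P5@[1:5],P7@[3:5]
pos 6 'c': at 14 (fail-walked)
pos 7 'b': at 20 (fail-walked)  → match P2@[7:7]
pos 8 'b': at 21  → match P2@[8:8]
pos 9 'c': at 22  → match P5@[5:9],P7@[7:9]
pos 10 'c': at 14 (fail-walked)
pos 11 'b': at 20 (fail-walked)  → match P2@[11:11]
pos 12 'b': at 21  → match P2@[12:12]
pos 13 'c': at 22  → match P5@[9:13],P7@[11:13]
pos 14 'c': at 14 (fail-walked)
pos 15 'c': at 15
pos 16 'c': at 16  → match P3@[11:16]
pos 17 'c': at 19 (fail-walked)
pos 18 'c': at 19 (fail-walked)
pos 19 'c': at 19 (fail-walked)
pos 20 'b': at 20  → match P2@[20:20]
pos 21 'b': at 21  → match P2@[21:21]
pos 22 'c': at 22  → match P5@[18:22],P7@[20:22]
pos 23 'a': at 1 (fail-walked)
pos 24 'b': at 6  → match P2@[24:24]
pos 25 'b': at 12 (fail-walked)  → match P2@[25:25]
pos 26 'c': at 13  → match P7@[24:26]
pos 27 'c': at 14
pos 28 'c': at 15
pos 29 'c': at 16  → match P3@[24:29]
pos 30 'a': at 1 (fail-walked)
pos 31 'c': at 2
pos 32 'a': at 3
pos 33 'b': at 4  → match P2@[33:33]
pos 34 'a': at 5  → match P0@[30:34]
pos 35 'b': at 6 (fail-walked)  → match P2@[35:35]
pos 36 'c': at 18 (fail-walked)
pos 37 'a': at 1 (fail-walked)
pos 38 'a': at 23
pos 39 'a': at 24
pos 40 'c': at 2 (fail-walked)
pos 41 'c': at 17  → match P4@[39:41]
pos 42 'a': at 1 (fail-walked)
pos 43 'a': at 23
pos 44 'b': at 6 (fail-walked)  → match P2@[44:44]
pos 45 'a': at 7
pos 46 'a': at 8
pos 47 'c': at 9
pos 48 'a': at 10  → match P1@[43:48]
pos 49 'b': at 4 (fail-walked)  → match P2@[49:49]
pos 50 'a': at 5  → match P0@[46:50]

Result: [[0,2],[3,2],[4,2],[5,5],[5,7],[7,2],[8,2],[9,5],[9,7],[11,2],[12,2],[13,5],[13,7],[16,3],[20,2],[21,2],[22,5],[22,7],[24,2],[25,2],[26,7],[29,3],[33,2],[34,0],[35,2],[41,4],[44,2],[48,1],[49,2],[50,0]]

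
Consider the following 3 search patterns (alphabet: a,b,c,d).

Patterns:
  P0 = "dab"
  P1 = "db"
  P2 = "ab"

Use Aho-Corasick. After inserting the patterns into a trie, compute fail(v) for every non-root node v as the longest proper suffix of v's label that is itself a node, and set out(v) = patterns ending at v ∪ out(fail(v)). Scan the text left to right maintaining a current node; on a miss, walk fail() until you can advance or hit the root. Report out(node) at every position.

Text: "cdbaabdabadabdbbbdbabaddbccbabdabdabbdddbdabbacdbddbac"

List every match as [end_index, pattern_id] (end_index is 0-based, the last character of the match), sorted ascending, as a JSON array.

Build:
Trie nodes:
  n0 'ε': a→5 d→1
  n1 'd': a→2 b→4
  n2 'da': b→3
  n3 'dab': ·  [P0 ends]
  n4 'db': ·  [P1 ends]
  n5 'a': b→6
  n6 'ab': ·  [P2 ends]

BFS fail/out derivation:
  n1('d'): parent n0 fail=0; on 'd' 0 → fail=0;  out ∅∪∅=∅
  n5('a'): parent n0 fail=0; on 'a' 0 → fail=0;  out ∅∪∅=∅
  n2('da'): parent n1 fail=0; on 'a' 0 → fail=5;  out ∅∪∅=∅
  n4('db'): parent n1 fail=0; on 'b' 0 → fail=0;  out {1}∪∅={1}
  n6('ab'): parent n5 fail=0; on 'b' 0 → fail=0;  out {2}∪∅={2}
  n3('dab'): parent n2 fail=5; on 'b' 5 → fail=6;  out {0}∪{2}={0,2}

Scan:
i=0 'c': node 0→0
i=1 'd': node 0→1
i=2 'b': node 1→4  → match P1@[1:2]
i=3 'a': node 4→5 (fail-walked)
i=4 'a': node 5→5 (fail-walked)
i=5 'b': node 5→6  → match P2@[4:5]
i=6 'd': node 6→1 (fail-walked)
i=7 'a': node 1→2
i=8 'b': node 2→3  → match P0@[6:8],P2@[7:8]
i=9 'a': node 3→5 (fail-walked)
i=10 'd': node 5→1 (fail-walked)
i=11 'a': node 1→2
i=12 'b': node 2→3  → match P0@[10:12],P2@[11:12]
i=13 'd': node 3→1 (fail-walked)
i=14 'b': node 1→4  → match P1@[13:14]
i=15 'b': node 4→0 (fail-walked)
i=16 'b': node 0→0
i=17 'd': node 0→1
i=18 'b': node 1→4  → match P1@[17:18]
i=19 'a': node 4→5 (fail-walked)
i=20 'b': node 5→6  → match P2@[19:20]
i=21 'a': node 6→5 (fail-walked)
i=22 'd': node 5→1 (fail-walked)
i=23 'd': node 1→1 (fail-walked)
i=24 'b': node 1→4  → match P1@[23:24]
i=25 'c': node 4→0 (fail-walked)
i=26 'c': node 0→0
i=27 'b': node 0→0
i=28 'a': node 0→5
i=29 'b': node 5→6  → match P2@[28:29]
i=30 'd': node 6→1 (fail-walked)
i=31 'a': node 1→2
i=32 'b': node 2→3  → match P0@[30:32],P2@[31:32]
i=33 'd': node 3→1 (fail-walked)
i=34 'a': node 1→2
i=35 'b': node 2→3  → match P0@[33:35],P2@[34:35]
i=36 'b': node 3→0 (fail-walked)
i=37 'd': node 0→1
i=38 'd': node 1→1 (fail-walked)
i=39 'd': node 1→1 (fail-walked)
i=40 'b': node 1→4  → match P1@[39:40]
i=41 'd': node 4→1 (fail-walked)
i=42 'a': node 1→2
i=43 'b': node 2→3  → match P0@[41:43],P2@[42:43]
i=44 'b': node 3→0 (fail-walked)
i=45 'a': node 0→5
i=46 'c': node 5→0 (fail-walked)
i=47 'd': node 0→1
i=48 'b': node 1→4  → match P1@[47:48]
i=49 'd': node 4→1 (fail-walked)
i=50 'd': node 1→1 (fail-walked)
i=51 'b': node 1→4  → match P1@[50:51]
i=52 'a': node 4→5 (fail-walked)
i=53 'c': node 5→0 (fail-walked)

Matches: [[2,1],[5,2],[8,0],[8,2],[12,0],[12,2],[14,1],[18,1],[20,2],[24,1],[29,2],[32,0],[32,2],[35,0],[35,2],[40,1],[43,0],[43,2],[48,1],[51,1]]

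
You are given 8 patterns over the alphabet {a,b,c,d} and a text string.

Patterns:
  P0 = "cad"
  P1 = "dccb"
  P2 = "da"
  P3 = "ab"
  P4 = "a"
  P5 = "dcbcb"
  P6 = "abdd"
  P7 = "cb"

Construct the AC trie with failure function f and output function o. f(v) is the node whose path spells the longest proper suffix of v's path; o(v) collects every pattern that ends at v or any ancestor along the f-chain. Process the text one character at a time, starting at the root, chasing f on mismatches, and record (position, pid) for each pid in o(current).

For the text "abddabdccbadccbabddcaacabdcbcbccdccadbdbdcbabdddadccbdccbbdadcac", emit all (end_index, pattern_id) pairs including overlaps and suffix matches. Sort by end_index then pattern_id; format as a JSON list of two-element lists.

Build automaton:
Trie (insert patterns):
  0='ε' goto a→9 c→1 d→4
  1='c' goto a→2 b→16
  2='ca' goto d→3
  3='cad' goto ·  ←P0
  4='d' goto a→8 c→5
  5='dc' goto b→11 c→6
  6='dcc' goto b→7
  7='dccb' goto ·  ←P1
  8='da' goto ·  ←P2
  9='a' goto b→10  ←P4
  10='ab' goto d→14  ←P3
  11='dcb' goto c→12
  12='dcbc' goto b→13
  13='dcbcb' goto ·  ←P5
  14='abd' goto d→15
  15='abdd' goto ·  ←P6
  16='cb' goto ·  ←P7

Failure links (BFS by depth):
  n1('c'): parent n0 fail=0; on 'c' 0 → fail=0;  out ∅∪∅=∅
  n4('d'): parent n0 fail=0; on 'd' 0 → fail=0;  out ∅∪∅=∅
  n9('a'): parent n0 fail=0; on 'a' 0 → fail=0;  out {4}∪∅={4}
  n2('ca'): parent n1 fail=0; on 'a' 0 → fail=9;  out ∅∪{4}={4}
  n5('dc'): parent n4 fail=0; on 'c' 0 → fail=1;  out ∅∪∅=∅
  n8('da'): parent n4 fail=0; on 'a' 0 → fail=9;  out {2}∪{4}={2,4}
  n10('ab'): parent n9 fail=0; on 'b' 0 → fail=0;  out {3}∪∅={3}
  n16('cb'): parent n1 fail=0; on 'b' 0 → fail=0;  out {7}∪∅={7}
  n3('cad'): parent n2 fail=9; on 'd' 9→0 → fail=4;  out {0}∪∅={0}
  n6('dcc'): parent n5 fail=1; on 'c' 1→0 → fail=1;  out ∅∪∅=∅
  n11('dcb'): parent n5 fail=1; on 'b' 1 → fail=16;  out ∅∪{7}={7}
  n14('abd'): parent n10 fail=0; on 'd' 0 → fail=4;  out ∅∪∅=∅
  n7('dccb'): parent n6 fail=1; on 'b' 1 → fail=16;  out {1}∪{7}={1,7}
  n12('dcbc'): parent n11 fail=16; on 'c' 16→0 → fail=1;  out ∅∪∅=∅
  n15('abdd'): parent n14 fail=4; on 'd' 4→0 → fail=4;  out {6}∪∅={6}
  n13('dcbcb'): parent n12 fail=1; on 'b' 1 → fail=16;  out {5}∪{7}={5,7}

Run:
pos 0 'a': at 9  → match P4@[0:0]
pos 1 'b': at 10  → match P3@[0:1]
pos 2 'd': at 14
pos 3 'd': at 15  → match P6@[0:3]
pos 4 'a': at 8 (via fail)  → match P2@[3:4],P4@[4:4]
pos 5 'b': at 10 (via fail)  → match P3@[4:5]
pos 6 'd': at 14
pos 7 'c': at 5 (via fail)
pos 8 'c': at 6
pos 9 'b': at 7  → match P1@[6:9],P7@[8:9]
pos 10 'a': at 9 (via fail)  → match P4@[10:10]
pos 11 'd': at 4 (via fail)
pos 12 'c': at 5
pos 13 'c': at 6
pos 14 'b': at 7  → match P1@[11:14],P7@[13:14]
pos 15 'a': at 9 (via fail)  → match P4@[15:15]
pos 16 'b': at 10  → match P3@[15:16]
pos 17 'd': at 14
pos 18 'd': at 15  → match P6@[15:18]
pos 19 'c': at 5 (via fail)
pos 20 'a': at 2 (via fail)  → match P4@[20:20]
pos 21 'a': at 9 (via fail)  → match P4@[21:21]
pos 22 'c': at 1 (via fail)
pos 23 'a': at 2  → match P4@[23:23]
pos 24 'b': at 10 (via fail)  → match P3@[23:24]
pos 25 'd': at 14
pos 26 'c': at 5 (via fail)
pos 27 'b': at 11  → match P7@[26:27]
pos 28 'c': at 12
pos 29 'b': at 13  → match P5@[25:29],P7@[28:29]
pos 30 'c': at 1 (via fail)
pos 31 'c': at 1 (via fail)
pos 32 'd': at 4 (via fail)
pos 33 'c': at 5
pos 34 'c': at 6
pos 35 'a': at 2 (via fail)  → match P4@[35:35]
pos 36 'd': at 3  → match P0@[34:36]
pos 37 'b': at 0 (via fail)
pos 38 'd': at 4
pos 39 'b': at 0 (via fail)
pos 40 'd': at 4
pos 41 'c': at 5
pos 42 'b': at 11  → match P7@[41:42]
pos 43 'a': at 9 (via fail)  → match P4@[43:43]
pos 44 'b': at 10  → match P3@[43:44]
pos 45 'd': at 14
pos 46 'd': at 15  → match P6@[43:46]
pos 47 'd': at 4 (via fail)
pos 48 'a': at 8  → match P2@[47:48],P4@[48:48]
pos 49 'd': at 4 (via fail)
pos 50 'c': at 5
pos 51 'c': at 6
pos 52 'b': at 7  → match P1@[49:52],P7@[51:52]
pos 53 'd': at 4 (via fail)
pos 54 'c': at 5
pos 55 'c': at 6
pos 56 'b': at 7  → match P1@[53:56],P7@[55:56]
pos 57 'b': at 0 (via fail)
pos 58 'd': at 4
pos 59 'a': at 8  → match P2@[58:59],P4@[59:59]
pos 60 'd': at 4 (via fail)
pos 61 'c': at 5
pos 62 'a': at 2 (via fail)  → match P4@[62:62]
pos 63 'c': at 1 (via fail)

Matches: [[0,4],[1,3],[3,6],[4,2],[4,4],[5,3],[9,1],[9,7],[10,4],[14,1],[14,7],[15,4],[16,3],[18,6],[20,4],[21,4],[23,4],[24,3],[27,7],[29,5],[29,7],[35,4],[36,0],[42,7],[43,4],[44,3],[46,6],[48,2],[48,4],[52,1],[52,7],[56,1],[56,7],[59,2],[59,4],[62,4]]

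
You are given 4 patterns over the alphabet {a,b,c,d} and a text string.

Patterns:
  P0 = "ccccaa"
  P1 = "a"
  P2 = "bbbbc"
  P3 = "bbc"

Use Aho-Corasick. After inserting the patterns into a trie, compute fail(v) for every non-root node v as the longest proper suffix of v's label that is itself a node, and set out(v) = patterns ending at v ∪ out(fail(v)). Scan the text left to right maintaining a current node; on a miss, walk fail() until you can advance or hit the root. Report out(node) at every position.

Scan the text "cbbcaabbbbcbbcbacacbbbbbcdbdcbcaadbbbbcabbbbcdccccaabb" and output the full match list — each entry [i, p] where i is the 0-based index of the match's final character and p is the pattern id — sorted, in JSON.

Build:
Trie nodes:
  0='ε' goto a→7 b→8 c→1
  1='c' goto c→2
  2='cc' goto c→3
  3='ccc' goto c→4
  4='cccc' goto a→5
  5='cccca' goto a→6
  6='ccccaa' goto ·  ←P0
  7='a' goto ·  ←P1
  8='b' goto b→9
  9='bb' goto b→10 c→13
  10='bbb' goto b→11
  11='bbbb' goto c→12
  12='bbbbc' goto ·  ←P2
  13='bbc' goto ·  ←P3

BFS fail/out derivation:
  fail(1) 'c': from fail(0)=0 chase 'c': 0 ⇒ 0;  out=∅∪out(0)=∅
  fail(7) 'a': from fail(0)=0 chase 'a': 0 ⇒ 0;  out={1}∪out(0)={1}
  fail(8) 'b': from fail(0)=0 chase 'b': 0 ⇒ 0;  out=∅∪out(0)=∅
  fail(2) 'cc': from fail(1)=0 chase 'c': 0 ⇒ 1;  out=∅∪out(1)=∅
  fail(9) 'bb': from fail(8)=0 chase 'b': 0 ⇒ 8;  out=∅∪out(8)=∅
  fail(3) 'ccc': from fail(2)=1 chase 'c': 1 ⇒ 2;  out=∅∪out(2)=∅
  fail(10) 'bbb': from fail(9)=8 chase 'b': 8 ⇒ 9;  out=∅∪out(9)=∅
  fail(13) 'bbc': from fail(9)=8 chase 'c': 8→0 ⇒ 1;  out={3}∪out(1)={3}
  fail(4) 'cccc': from fail(3)=2 chase 'c': 2 ⇒ 3;  out=∅∪out(3)=∅
  fail(11) 'bbbb': from fail(10)=9 chase 'b': 9 ⇒ 10;  out=∅∪out(10)=∅
  fail(5) 'cccca': from fail(4)=3 chase 'a': 3→2→1→0 ⇒ 7;  out=∅∪out(7)={1}
  fail(12) 'bbbbc': from fail(11)=10 chase 'c': 10→9 ⇒ 13;  out={2}∪out(13)={2,3}
  fail(6) 'ccccaa': from fail(5)=7 chase 'a': 7→0 ⇒ 7;  out={0}∪out(7)={0,1}

Run:
[0] read 'c'  n0⇒n1
[1] read 'b'  n1⇒n8 (fail-walked)
[2] read 'b'  n8⇒n9
[3] read 'c'  n9⇒n13  ** P3@[1:3]
[4] read 'a'  n13⇒n7 (fail-walked)  ** P1@[4:4]
[5] read 'a'  n7⇒n7 (fail-walked)  ** P1@[5:5]
[6] read 'b'  n7⇒n8 (fail-walked)
[7] read 'b'  n8⇒n9
[8] read 'b'  n9⇒n10
[9] read 'b'  n10⇒n11
[10] read 'c'  n11⇒n12  ** P2@[6:10],P3@[8:10]
[11] read 'b'  n12⇒n8 (fail-walked)
[12] read 'b'  n8⇒n9
[13] read 'c'  n9⇒n13  ** P3@[11:13]
[14] read 'b'  n13⇒n8 (fail-walked)
[15] read 'a'  n8⇒n7 (fail-walked)  ** P1@[15:15]
[16] read 'c'  n7⇒n1 (fail-walked)
[17] read 'a'  n1⇒n7 (fail-walked)  ** P1@[17:17]
[18] read 'c'  n7⇒n1 (fail-walked)
[19] read 'b'  n1⇒n8 (fail-walked)
[20] read 'b'  n8⇒n9
[21] read 'b'  n9⇒n10
[22] read 'b'  n10⇒n11
[23] read 'b'  n11⇒n11 (fail-walked)
[24] read 'c'  n11⇒n12  ** P2@[20:24],P3@[22:24]
[25] read 'd'  n12⇒n0 (fail-walked)
[26] read 'b'  n0⇒n8
[27] read 'd'  n8⇒n0 (fail-walked)
[28] read 'c'  n0⇒n1
[29] read 'b'  n1⇒n8 (fail-walked)
[30] read 'c'  n8⇒n1 (fail-walked)
[31] read 'a'  n1⇒n7 (fail-walked)  ** P1@[31:31]
[32] read 'a'  n7⇒n7 (fail-walked)  ** P1@[32:32]
[33] read 'd'  n7⇒n0 (fail-walked)
[34] read 'b'  n0⇒n8
[35] read 'b'  n8⇒n9
[36] read 'b'  n9⇒n10
[37] read 'b'  n10⇒n11
[38] read 'c'  n11⇒n12  ** P2@[34:38],P3@[36:38]
[39] read 'a'  n12⇒n7 (fail-walked)  ** P1@[39:39]
[40] read 'b'  n7⇒n8 (fail-walked)
[41] read 'b'  n8⇒n9
[42] read 'b'  n9⇒n10
[43] read 'b'  n10⇒n11
[44] read 'c'  n11⇒n12  ** P2@[40:44],P3@[42:44]
[45] read 'd'  n12⇒n0 (fail-walked)
[46] read 'c'  n0⇒n1
[47] read 'c'  n1⇒n2
[48] read 'c'  n2⇒n3
[49] read 'c'  n3⇒n4
[50] read 'a'  n4⇒n5  ** P1@[50:50]
[51] read 'a'  n5⇒n6  ** P0@[46:51],P1@[51:51]
[52] read 'b'  n6⇒n8 (fail-walked)
[53] read 'b'  n8⇒n9

All matches (sorted): [[3,3],[4,1],[5,1],[10,2],[10,3],[13,3],[15,1],[17,1],[24,2],[24,3],[31,1],[32,1],[38,2],[38,3],[39,1],[44,2],[44,3],[50,1],[51,0],[51,1]]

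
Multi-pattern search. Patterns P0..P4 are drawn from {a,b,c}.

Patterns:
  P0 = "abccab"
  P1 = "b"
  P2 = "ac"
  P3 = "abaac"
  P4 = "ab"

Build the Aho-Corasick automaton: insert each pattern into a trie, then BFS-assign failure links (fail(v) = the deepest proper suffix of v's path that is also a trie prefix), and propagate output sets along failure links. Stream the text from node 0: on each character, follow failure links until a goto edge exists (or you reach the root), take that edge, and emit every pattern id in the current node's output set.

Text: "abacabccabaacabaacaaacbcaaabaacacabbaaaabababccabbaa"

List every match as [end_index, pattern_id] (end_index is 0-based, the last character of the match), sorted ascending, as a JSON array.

Build automaton:
Trie (insert patterns):
  0='ε' goto a→1 b→7
  1='a' goto b→2 c→8
  2='ab' goto a→9 c→3  ←P4
  3='abc' goto c→4
  4='abcc' goto a→5
  5='abcca' goto b→6
  6='abccab' goto ·  ←P0
  7='b' goto ·  ←P1
  8='ac' goto ·  ←P2
  9='aba' goto a→10
  10='abaa' goto c→11
  11='abaac' goto ·  ←P3

BFS fail/out derivation:
  n1('a'): parent n0 fail=0; on 'a' 0 → fail=0;  out ∅∪∅=∅
  n7('b'): parent n0 fail=0; on 'b' 0 → fail=0;  out {1}∪∅={1}
  n2('ab'): parent n1 fail=0; on 'b' 0 → fail=7;  out {4}∪{1}={1,4}
  n8('ac'): parent n1 fail=0; on 'c' 0 → fail=0;  out {2}∪∅={2}
  n3('abc'): parent n2 fail=7; on 'c' 7→0 → fail=0;  out ∅∪∅=∅
  n9('aba'): parent n2 fail=7; on 'a' 7→0 → fail=1;  out ∅∪∅=∅
  n4('abcc'): parent n3 fail=0; on 'c' 0 → fail=0;  out ∅∪∅=∅
  n10('abaa'): parent n9 fail=1; on 'a' 1→0 → fail=1;  out ∅∪∅=∅
  n5('abcca'): parent n4 fail=0; on 'a' 0 → fail=1;  out ∅∪∅=∅
  n11('abaac'): parent n10 fail=1; on 'c' 1 → fail=8;  out {3}∪{2}={2,3}
  n6('abccab'): parent n5 fail=1; on 'b' 1 → fail=2;  out {0}∪{1,4}={0,1,4}

Run:
[0] read 'a'  n0⇒n1
[1] read 'b'  n1⇒n2  ** P1@[1:1],P4@[0:1]
[2] read 'a'  n2⇒n9
[3] read 'c'  n9⇒n8 (via fail)  ** P2@[2:3]
[4] read 'a'  n8⇒n1 (via fail)
[5] read 'b'  n1⇒n2  ** P1@[5:5],P4@[4:5]
[6] read 'c'  n2⇒n3
[7] read 'c'  n3⇒n4
[8] read 'a'  n4⇒n5
[9] read 'b'  n5⇒n6  ** P0@[4:9],P1@[9:9],P4@[8:9]
[10] read 'a'  n6⇒n9 (via fail)
[11] read 'a'  n9⇒n10
[12] read 'c'  n10⇒n11  ** P2@[11:12],P3@[8:12]
[13] read 'a'  n11⇒n1 (via fail)
[14] read 'b'  n1⇒n2  ** P1@[14:14],P4@[13:14]
[15] read 'a'  n2⇒n9
[16] read 'a'  n9⇒n10
[17] read 'c'  n10⇒n11  ** P2@[16:17],P3@[13:17]
[18] read 'a'  n11⇒n1 (via fail)
[19] read 'a'  n1⇒n1 (via fail)
[20] read 'a'  n1⇒n1 (via fail)
[21] read 'c'  n1⇒n8  ** P2@[20:21]
[22] read 'b'  n8⇒n7 (via fail)  ** P1@[22:22]
[23] read 'c'  n7⇒n0 (via fail)
[24] read 'a'  n0⇒n1
[25] read 'a'  n1⇒n1 (via fail)
[26] read 'a'  n1⇒n1 (via fail)
[27] read 'b'  n1⇒n2  ** P1@[27:27],P4@[26:27]
[28] read 'a'  n2⇒n9
[29] read 'a'  n9⇒n10
[30] read 'c'  n10⇒n11  ** P2@[29:30],P3@[26:30]
[31] read 'a'  n11⇒n1 (via fail)
[32] read 'c'  n1⇒n8  ** P2@[31:32]
[33] read 'a'  n8⇒n1 (via fail)
[34] read 'b'  n1⇒n2  ** P1@[34:34],P4@[33:34]
[35] read 'b'  n2⇒n7 (via fail)  ** P1@[35:35]
[36] read 'a'  n7⇒n1 (via fail)
[37] read 'a'  n1⇒n1 (via fail)
[38] read 'a'  n1⇒n1 (via fail)
[39] read 'a'  n1⇒n1 (via fail)
[40] read 'b'  n1⇒n2  ** P1@[40:40],P4@[39:40]
[41] read 'a'  n2⇒n9
[42] read 'b'  n9⇒n2 (via fail)  ** P1@[42:42],P4@[41:42]
[43] read 'a'  n2⇒n9
[44] read 'b'  n9⇒n2 (via fail)  ** P1@[44:44],P4@[43:44]
[45] read 'c'  n2⇒n3
[46] read 'c'  n3⇒n4
[47] read 'a'  n4⇒n5
[48] read 'b'  n5⇒n6  ** P0@[43:48],P1@[48:48],P4@[47:48]
[49] read 'b'  n6⇒n7 (via fail)  ** P1@[49:49]
[50] read 'a'  n7⇒n1 (via fail)
[51] read 'a'  n1⇒n1 (via fail)

Matches: [[1,1],[1,4],[3,2],[5,1],[5,4],[9,0],[9,1],[9,4],[12,2],[12,3],[14,1],[14,4],[17,2],[17,3],[21,2],[22,1],[27,1],[27,4],[30,2],[30,3],[32,2],[34,1],[34,4],[35,1],[40,1],[40,4],[42,1],[42,4],[44,1],[44,4],[48,0],[48,1],[48,4],[49,1]]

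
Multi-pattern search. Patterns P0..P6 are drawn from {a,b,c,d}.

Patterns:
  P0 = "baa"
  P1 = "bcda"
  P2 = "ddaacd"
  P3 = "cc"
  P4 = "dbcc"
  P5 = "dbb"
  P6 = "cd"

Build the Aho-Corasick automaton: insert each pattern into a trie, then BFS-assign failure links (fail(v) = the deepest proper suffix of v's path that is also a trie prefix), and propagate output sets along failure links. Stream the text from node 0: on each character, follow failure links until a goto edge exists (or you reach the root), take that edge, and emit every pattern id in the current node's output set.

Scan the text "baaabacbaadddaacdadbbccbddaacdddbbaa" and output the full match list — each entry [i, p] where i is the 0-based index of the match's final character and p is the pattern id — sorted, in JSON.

Build:
Trie (insert patterns):
  0='ε' goto b→1 c→13 d→7
  1='b' goto a→2 c→4
  2='ba' goto a→3
  3='baa' goto ·  ←P0
  4='bc' goto d→5
  5='bcd' goto a→6
  6='bcda' goto ·  ←P1
  7='d' goto b→15 d→8
  8='dd' goto a→9
  9='dda' goto a→10
  10='ddaa' goto c→11
  11='ddaac' goto d→12
  12='ddaacd' goto ·  ←P2
  13='c' goto c→14 d→19
  14='cc' goto ·  ←P3
  15='db' goto b→18 c→16
  16='dbc' goto c→17
  17='dbcc' goto ·  ←P4
  18='dbb' goto ·  ←P5
  19='cd' goto ·  ←P6

Failure links (BFS by depth):
  fail(1) 'b': from fail(0)=0 chase 'b': 0 ⇒ 0;  out=∅∪out(0)=∅
  fail(7) 'd': from fail(0)=0 chase 'd': 0 ⇒ 0;  out=∅∪out(0)=∅
  fail(13) 'c': from fail(0)=0 chase 'c': 0 ⇒ 0;  out=∅∪out(0)=∅
  fail(2) 'ba': from fail(1)=0 chase 'a': 0 ⇒ 0;  out=∅∪out(0)=∅
  fail(4) 'bc': from fail(1)=0 chase 'c': 0 ⇒ 13;  out=∅∪out(13)=∅
  fail(8) 'dd': from fail(7)=0 chase 'd': 0 ⇒ 7;  out=∅∪out(7)=∅
  fail(14) 'cc': from fail(13)=0 chase 'c': 0 ⇒ 13;  out={3}∪out(13)={3}
  fail(15) 'db': from fail(7)=0 chase 'b': 0 ⇒ 1;  out=∅∪out(1)=∅
  fail(19) 'cd': from fail(13)=0 chase 'd': 0 ⇒ 7;  out={6}∪out(7)={6}
  fail(3) 'baa': from fail(2)=0 chase 'a': 0 ⇒ 0;  out={0}∪out(0)={0}
  fail(5) 'bcd': from fail(4)=13 chase 'd': 13 ⇒ 19;  out=∅∪out(19)={6}
  fail(9) 'dda': from fail(8)=7 chase 'a': 7→0 ⇒ 0;  out=∅∪out(0)=∅
  fail(16) 'dbc': from fail(15)=1 chase 'c': 1 ⇒ 4;  out=∅∪out(4)=∅
  fail(18) 'dbb': from fail(15)=1 chase 'b': 1→0 ⇒ 1;  out={5}∪out(1)={5}
  fail(6) 'bcda': from fail(5)=19 chase 'a': 19→7→0 ⇒ 0;  out={1}∪out(0)={1}
  fail(10) 'ddaa': from fail(9)=0 chase 'a': 0 ⇒ 0;  out=∅∪out(0)=∅
  fail(17) 'dbcc': from fail(16)=4 chase 'c': 4→13 ⇒ 14;  out={4}∪out(14)={3,4}
  fail(11) 'ddaac': from fail(10)=0 chase 'c': 0 ⇒ 13;  out=∅∪out(13)=∅
  fail(12) 'ddaacd': from fail(11)=13 chase 'd': 13 ⇒ 19;  out={2}∪out(19)={2,6}

Scan:
[0] read 'b'  n0⇒n1
[1] read 'a'  n1⇒n2
[2] read 'a'  n2⇒n3  emit P0@[0:2]
[3] read 'a'  n3⇒n0 ·f
[4] read 'b'  n0⇒n1
[5] read 'a'  n1⇒n2
[6] read 'c'  n2⇒n13 ·f
[7] read 'b'  n13⇒n1 ·f
[8] read 'a'  n1⇒n2
[9] read 'a'  n2⇒n3  emit P0@[7:9]
[10] read 'd'  n3⇒n7 ·f
[11] read 'd'  n7⇒n8
[12] read 'd'  n8⇒n8 ·f
[13] read 'a'  n8⇒n9
[14] read 'a'  n9⇒n10
[15] read 'c'  n10⇒n11
[16] read 'd'  n11⇒n12  emit P2@[11:16],P6@[15:16]
[17] read 'a'  n12⇒n0 ·f
[18] read 'd'  n0⇒n7
[19] read 'b'  n7⇒n15
[20] read 'b'  n15⇒n18  emit P5@[18:20]
[21] read 'c'  n18⇒n4 ·f
[22] read 'c'  n4⇒n14 ·f  emit P3@[21:22]
[23] read 'b'  n14⇒n1 ·f
[24] read 'd'  n1⇒n7 ·f
[25] read 'd'  n7⇒n8
[26] read 'a'  n8⇒n9
[27] read 'a'  n9⇒n10
[28] read 'c'  n10⇒n11
[29] read 'd'  n11⇒n12  emit P2@[24:29],P6@[28:29]
[30] read 'd'  n12⇒n8 ·f
[31] read 'd'  n8⇒n8 ·f
[32] read 'b'  n8⇒n15 ·f
[33] read 'b'  n15⇒n18  emit P5@[31:33]
[34] read 'a'  n18⇒n2 ·f
[35] read 'a'  n2⇒n3  emit P0@[33:35]

Result: [[2,0],[9,0],[16,2],[16,6],[20,5],[22,3],[29,2],[29,6],[33,5],[35,0]]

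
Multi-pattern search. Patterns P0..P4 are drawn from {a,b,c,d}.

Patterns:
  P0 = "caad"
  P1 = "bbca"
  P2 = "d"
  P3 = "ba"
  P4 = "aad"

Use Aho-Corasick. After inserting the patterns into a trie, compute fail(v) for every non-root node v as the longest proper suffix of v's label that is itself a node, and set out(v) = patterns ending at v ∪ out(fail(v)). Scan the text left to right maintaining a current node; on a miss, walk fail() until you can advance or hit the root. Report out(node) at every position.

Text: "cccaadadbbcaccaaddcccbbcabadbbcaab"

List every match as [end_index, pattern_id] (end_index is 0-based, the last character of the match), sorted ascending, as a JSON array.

Build:
Trie (insert patterns):
  n0 'ε': a→11 b→5 c→1 d→9
  n1 'c': a→2
  n2 'ca': a→3
  n3 'caa': d→4
  n4 'caad': ·  [P0 ends]
  n5 'b': a→10 b→6
  n6 'bb': c→7
  n7 'bbc': a→8
  n8 'bbca': ·  [P1 ends]
  n9 'd': ·  [P2 ends]
  n10 'ba': ·  [P3 ends]
  n11 'a': a→12
  n12 'aa': d→13
  n13 'aad': ·  [P4 ends]

BFS fail/out derivation:
  n1('c'): parent n0 fail=0; on 'c' 0 → fail=0;  out ∅∪∅=∅
  n5('b'): parent n0 fail=0; on 'b' 0 → fail=0;  out ∅∪∅=∅
  n9('d'): parent n0 fail=0; on 'd' 0 → fail=0;  out {2}∪∅={2}
  n11('a'): parent n0 fail=0; on 'a' 0 → fail=0;  out ∅∪∅=∅
  n2('ca'): parent n1 fail=0; on 'a' 0 → fail=11;  out ∅∪∅=∅
  n6('bb'): parent n5 fail=0; on 'b' 0 → fail=5;  out ∅∪∅=∅
  n10('ba'): parent n5 fail=0; on 'a' 0 → fail=11;  out {3}∪∅={3}
  n12('aa'): parent n11 fail=0; on 'a' 0 → fail=11;  out ∅∪∅=∅
  n3('caa'): parent n2 fail=11; on 'a' 11 → fail=12;  out ∅∪∅=∅
  n7('bbc'): parent n6 fail=5; on 'c' 5→0 → fail=1;  out ∅∪∅=∅
  n13('aad'): parent n12 fail=11; on 'd' 11→0 → fail=9;  out {4}∪{2}={2,4}
  n4('caad'): parent n3 fail=12; on 'd' 12 → fail=13;  out {0}∪{2,4}={0,2,4}
  n8('bbca'): parent n7 fail=1; on 'a' 1 → fail=2;  out {1}∪∅={1}

Run:
[0] read 'c'  n0⇒n1
[1] read 'c'  n1⇒n1 ·f
[2] read 'c'  n1⇒n1 ·f
[3] read 'a'  n1⇒n2
[4] read 'a'  n2⇒n3
[5] read 'd'  n3⇒n4  → match P0@[2:5],P2@[5:5],P4@[3:5]
[6] read 'a'  n4⇒n11 ·f
[7] read 'd'  n11⇒n9 ·f  → match P2@[7:7]
[8] read 'b'  n9⇒n5 ·f
[9] read 'b'  n5⇒n6
[10] read 'c'  n6⇒n7
[11] read 'a'  n7⇒n8  → match P1@[8:11]
[12] read 'c'  n8⇒n1 ·f
[13] read 'c'  n1⇒n1 ·f
[14] read 'a'  n1⇒n2
[15] read 'a'  n2⇒n3
[16] read 'd'  n3⇒n4  → match P0@[13:16],P2@[16:16],P4@[14:16]
[17] read 'd'  n4⇒n9 ·f  → match P2@[17:17]
[18] read 'c'  n9⇒n1 ·f
[19] read 'c'  n1⇒n1 ·f
[20] read 'c'  n1⇒n1 ·f
[21] read 'b'  n1⇒n5 ·f
[22] read 'b'  n5⇒n6
[23] read 'c'  n6⇒n7
[24] read 'a'  n7⇒n8  → match P1@[21:24]
[25] read 'b'  n8⇒n5 ·f
[26] read 'a'  n5⇒n10  → match P3@[25:26]
[27] read 'd'  n10⇒n9 ·f  → match P2@[27:27]
[28] read 'b'  n9⇒n5 ·f
[29] read 'b'  n5⇒n6
[30] read 'c'  n6⇒n7
[31] read 'a'  n7⇒n8  → match P1@[28:31]
[32] read 'a'  n8⇒n3 ·f
[33] read 'b'  n3⇒n5 ·f

Result: [[5,0],[5,2],[5,4],[7,2],[11,1],[16,0],[16,2],[16,4],[17,2],[24,1],[26,3],[27,2],[31,1]]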